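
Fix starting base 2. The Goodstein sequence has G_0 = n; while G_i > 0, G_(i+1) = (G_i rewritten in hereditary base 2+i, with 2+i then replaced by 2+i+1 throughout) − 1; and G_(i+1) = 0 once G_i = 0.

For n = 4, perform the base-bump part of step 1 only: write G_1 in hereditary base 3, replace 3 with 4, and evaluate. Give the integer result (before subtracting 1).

(0) 4|_2 = 2^2 ↦ 3^3|_3 = 27 ⇒ 26
(1) 26|_3 = 2·3^2 + 2·3 + 2 ↦ 2·4^2 + 2·4 + 2|_4 = 42 ⇒ 41

42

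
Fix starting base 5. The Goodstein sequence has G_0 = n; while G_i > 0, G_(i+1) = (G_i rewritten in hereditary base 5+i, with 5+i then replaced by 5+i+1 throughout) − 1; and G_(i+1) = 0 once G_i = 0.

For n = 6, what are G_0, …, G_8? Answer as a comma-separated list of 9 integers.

6, 6, 6, 5, 4, 3, 2, 1, 0

[0] 6 ≡ 5 + 1 (base 5). Lift 6: 7. −1: 6.
[1] 6 ≡ 6 (base 6). Lift 7: 7. −1: 6.
[2] 6 ≡ 6 (base 7). Lift 8: 6. −1: 5.
[3] 5 ≡ 5 (base 8). Lift 9: 5. −1: 4.
[4] 4 ≡ 4 (base 9). Lift 10: 4. −1: 3.
[5] 3 ≡ 3 (base 10). Lift 11: 3. −1: 2.
[6] 2 ≡ 2 (base 11). Lift 12: 2. −1: 1.
[7] 1 ≡ 1 (base 12). Lift 13: 1. −1: 0.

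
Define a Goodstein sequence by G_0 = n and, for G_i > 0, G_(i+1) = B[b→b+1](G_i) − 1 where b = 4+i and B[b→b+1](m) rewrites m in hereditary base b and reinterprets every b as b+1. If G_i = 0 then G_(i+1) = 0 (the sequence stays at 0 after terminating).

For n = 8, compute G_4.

8 —HB4→ 2·4 —bump→ 2·5 = 10 —(−1)→ 9
9 —HB5→ 5 + 4 —bump→ 6 + 4 = 10 —(−1)→ 9
9 —HB6→ 6 + 3 —bump→ 7 + 3 = 10 —(−1)→ 9
9 —HB7→ 7 + 2 —bump→ 8 + 2 = 10 —(−1)→ 9

9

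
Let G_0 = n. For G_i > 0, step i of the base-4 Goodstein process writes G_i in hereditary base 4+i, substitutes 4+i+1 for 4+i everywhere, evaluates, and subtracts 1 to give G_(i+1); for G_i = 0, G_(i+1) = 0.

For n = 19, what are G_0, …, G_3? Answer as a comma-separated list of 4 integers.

step 0: 19 = 4^2 + 3; sub 5 for 4: 5^2 + 3; = 28; G_1 = 28−1 = 27
step 1: 27 = 5^2 + 2; sub 6 for 5: 6^2 + 2; = 38; G_2 = 38−1 = 37
step 2: 37 = 6^2 + 1; sub 7 for 6: 7^2 + 1; = 50; G_3 = 50−1 = 49

19, 27, 37, 49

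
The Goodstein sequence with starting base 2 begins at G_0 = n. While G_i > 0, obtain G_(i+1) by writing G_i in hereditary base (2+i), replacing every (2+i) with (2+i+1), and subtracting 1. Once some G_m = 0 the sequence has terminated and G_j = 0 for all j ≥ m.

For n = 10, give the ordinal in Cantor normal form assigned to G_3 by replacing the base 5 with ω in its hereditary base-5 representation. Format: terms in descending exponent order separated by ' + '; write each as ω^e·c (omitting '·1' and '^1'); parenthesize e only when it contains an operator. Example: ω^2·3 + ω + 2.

ω^(ω + 1)

step 0: 10 = 2^(2 + 1) + 2; sub 3 for 2: 3^(3 + 1) + 3; = 84; G_1 = 84−1 = 83
step 1: 83 = 3^(3 + 1) + 2; sub 4 for 3: 4^(4 + 1) + 2; = 1026; G_2 = 1026−1 = 1025
step 2: 1025 = 4^(4 + 1) + 1; sub 5 for 4: 5^(5 + 1) + 1; = 15626; G_3 = 15626−1 = 15625
step 3: 15625 = 5^(5 + 1); sub 6 for 5: 6^(6 + 1); = 279936; G_4 = 279936−1 = 279935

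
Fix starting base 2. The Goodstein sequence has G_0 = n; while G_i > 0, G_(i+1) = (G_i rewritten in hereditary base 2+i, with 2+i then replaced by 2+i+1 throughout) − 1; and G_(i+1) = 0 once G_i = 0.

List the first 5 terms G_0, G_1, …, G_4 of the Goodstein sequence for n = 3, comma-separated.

3, 3, 3, 2, 1

3 —HB2→ 2 + 1 —bump→ 3 + 1 = 4 —(−1)→ 3
3 —HB3→ 3 —bump→ 4 = 4 —(−1)→ 3
3 —HB4→ 3 —bump→ 3 = 3 —(−1)→ 2
2 —HB5→ 2 —bump→ 2 = 2 —(−1)→ 1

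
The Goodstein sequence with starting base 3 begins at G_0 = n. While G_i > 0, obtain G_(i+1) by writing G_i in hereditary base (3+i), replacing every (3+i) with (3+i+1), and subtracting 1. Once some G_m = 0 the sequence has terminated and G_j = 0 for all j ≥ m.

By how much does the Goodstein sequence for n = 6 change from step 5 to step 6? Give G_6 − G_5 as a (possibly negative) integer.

G_0 = 6. HB_3(6) = 2·3. Bump = 8. G_1 = 7.
G_1 = 7. HB_4(7) = 4 + 3. Bump = 8. G_2 = 7.
G_2 = 7. HB_5(7) = 5 + 2. Bump = 8. G_3 = 7.
G_3 = 7. HB_6(7) = 6 + 1. Bump = 8. G_4 = 7.
G_4 = 7. HB_7(7) = 7. Bump = 8. G_5 = 7.
G_5 = 7. HB_8(7) = 7. Bump = 7. G_6 = 6.

-1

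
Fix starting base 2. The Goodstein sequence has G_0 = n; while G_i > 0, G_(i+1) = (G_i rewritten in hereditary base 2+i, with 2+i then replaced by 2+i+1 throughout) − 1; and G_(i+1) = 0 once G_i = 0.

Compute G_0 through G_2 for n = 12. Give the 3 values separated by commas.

12, 107, 1065

i=0: 12 = 2^(2 + 1) + 2^2 (b=2); 2→3: 3^(3 + 1) + 3^3 = 108; 108−1 = 107
i=1: 107 = 3^(3 + 1) + 2·3^2 + 2·3 + 2 (b=3); 3→4: 4^(4 + 1) + 2·4^2 + 2·4 + 2 = 1066; 1066−1 = 1065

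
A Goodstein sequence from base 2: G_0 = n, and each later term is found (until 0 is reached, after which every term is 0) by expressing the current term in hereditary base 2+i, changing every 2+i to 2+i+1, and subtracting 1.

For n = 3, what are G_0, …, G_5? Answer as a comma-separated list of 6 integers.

3, 3, 3, 2, 1, 0

(0) 3|_2 = 2 + 1 ↦ 3 + 1|_3 = 4 ⇒ 3
(1) 3|_3 = 3 ↦ 4|_4 = 4 ⇒ 3
(2) 3|_4 = 3 ↦ 3|_5 = 3 ⇒ 2
(3) 2|_5 = 2 ↦ 2|_6 = 2 ⇒ 1
(4) 1|_6 = 1 ↦ 1|_7 = 1 ⇒ 0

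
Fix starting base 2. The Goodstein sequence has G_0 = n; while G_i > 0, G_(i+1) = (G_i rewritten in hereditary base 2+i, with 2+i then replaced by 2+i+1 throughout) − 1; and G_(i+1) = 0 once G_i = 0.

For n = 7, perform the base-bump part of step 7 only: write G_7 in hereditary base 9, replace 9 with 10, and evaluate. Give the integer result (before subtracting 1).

77777776

G_0 = 7. HB_2(7) = 2^2 + 2 + 1. Bump = 31. G_1 = 30.
G_1 = 30. HB_3(30) = 3^3 + 3. Bump = 260. G_2 = 259.
G_2 = 259. HB_4(259) = 4^4 + 3. Bump = 3128. G_3 = 3127.
G_3 = 3127. HB_5(3127) = 5^5 + 2. Bump = 46658. G_4 = 46657.
G_4 = 46657. HB_6(46657) = 6^6 + 1. Bump = 823544. G_5 = 823543.
G_5 = 823543. HB_7(823543) = 7^7. Bump = 16777216. G_6 = 16777215.
G_6 = 16777215. HB_8(16777215) = 7·8^7 + 7·8^6 + 7·8^5 + 7·8^4 + 7·8^3 + 7·8^2 + 7·8 + 7. Bump = 37665880. G_7 = 37665879.
G_7 = 37665879. HB_9(37665879) = 7·9^7 + 7·9^6 + 7·9^5 + 7·9^4 + 7·9^3 + 7·9^2 + 7·9 + 6. Bump = 77777776. G_8 = 77777775.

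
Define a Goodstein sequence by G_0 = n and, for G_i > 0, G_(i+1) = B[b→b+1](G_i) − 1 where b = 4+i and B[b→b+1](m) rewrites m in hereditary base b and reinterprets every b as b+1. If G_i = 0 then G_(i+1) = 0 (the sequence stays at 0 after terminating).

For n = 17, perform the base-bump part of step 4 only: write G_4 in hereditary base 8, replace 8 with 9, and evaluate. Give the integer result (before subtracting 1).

48

[0] 17 ≡ 4^2 + 1 (base 4). Lift 5: 26. −1: 25.
[1] 25 ≡ 5^2 (base 5). Lift 6: 36. −1: 35.
[2] 35 ≡ 5·6 + 5 (base 6). Lift 7: 40. −1: 39.
[3] 39 ≡ 5·7 + 4 (base 7). Lift 8: 44. −1: 43.
[4] 43 ≡ 5·8 + 3 (base 8). Lift 9: 48. −1: 47.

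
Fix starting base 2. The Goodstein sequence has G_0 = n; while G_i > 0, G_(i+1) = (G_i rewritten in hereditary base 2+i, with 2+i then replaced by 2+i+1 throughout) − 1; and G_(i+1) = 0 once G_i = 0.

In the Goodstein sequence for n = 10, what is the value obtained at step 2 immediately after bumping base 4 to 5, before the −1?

15626

base 2: 10 = 2^(2 + 1) + 2; at 3: 3^(3 + 1) + 3 = 84; next = 83
base 3: 83 = 3^(3 + 1) + 2; at 4: 4^(4 + 1) + 2 = 1026; next = 1025
base 4: 1025 = 4^(4 + 1) + 1; at 5: 5^(5 + 1) + 1 = 15626; next = 15625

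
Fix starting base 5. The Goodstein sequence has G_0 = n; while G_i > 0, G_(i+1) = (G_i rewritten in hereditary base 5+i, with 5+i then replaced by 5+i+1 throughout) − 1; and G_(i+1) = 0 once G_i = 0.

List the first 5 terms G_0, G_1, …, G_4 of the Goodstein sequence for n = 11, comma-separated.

11, 12, 13, 13, 13

base 5: 11 = 2·5 + 1; at 6: 2·6 + 1 = 13; next = 12
base 6: 12 = 2·6; at 7: 2·7 = 14; next = 13
base 7: 13 = 7 + 6; at 8: 8 + 6 = 14; next = 13
base 8: 13 = 8 + 5; at 9: 9 + 5 = 14; next = 13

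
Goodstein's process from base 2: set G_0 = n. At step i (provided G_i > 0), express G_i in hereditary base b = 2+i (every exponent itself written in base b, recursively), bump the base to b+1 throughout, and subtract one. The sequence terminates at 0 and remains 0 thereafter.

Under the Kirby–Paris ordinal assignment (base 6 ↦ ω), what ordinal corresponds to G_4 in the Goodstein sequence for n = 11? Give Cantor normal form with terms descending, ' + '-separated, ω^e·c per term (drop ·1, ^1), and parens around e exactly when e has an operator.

[0] 11 ≡ 2^(2 + 1) + 2 + 1 (base 2). Lift 3: 85. −1: 84.
[1] 84 ≡ 3^(3 + 1) + 3 (base 3). Lift 4: 1028. −1: 1027.
[2] 1027 ≡ 4^(4 + 1) + 3 (base 4). Lift 5: 15628. −1: 15627.
[3] 15627 ≡ 5^(5 + 1) + 2 (base 5). Lift 6: 279938. −1: 279937.
[4] 279937 ≡ 6^(6 + 1) + 1 (base 6). Lift 7: 5764802. −1: 5764801.

ω^(ω + 1) + 1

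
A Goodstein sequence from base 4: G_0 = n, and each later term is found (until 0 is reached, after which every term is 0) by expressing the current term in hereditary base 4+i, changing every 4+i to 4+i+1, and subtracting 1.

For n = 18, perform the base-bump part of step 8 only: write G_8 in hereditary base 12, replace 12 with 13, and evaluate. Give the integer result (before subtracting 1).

79

base 4: 18 = 4^2 + 2; at 5: 5^2 + 2 = 27; next = 26
base 5: 26 = 5^2 + 1; at 6: 6^2 + 1 = 37; next = 36
base 6: 36 = 6^2; at 7: 7^2 = 49; next = 48
base 7: 48 = 6·7 + 6; at 8: 6·8 + 6 = 54; next = 53
base 8: 53 = 6·8 + 5; at 9: 6·9 + 5 = 59; next = 58
base 9: 58 = 6·9 + 4; at 10: 6·10 + 4 = 64; next = 63
base 10: 63 = 6·10 + 3; at 11: 6·11 + 3 = 69; next = 68
base 11: 68 = 6·11 + 2; at 12: 6·12 + 2 = 74; next = 73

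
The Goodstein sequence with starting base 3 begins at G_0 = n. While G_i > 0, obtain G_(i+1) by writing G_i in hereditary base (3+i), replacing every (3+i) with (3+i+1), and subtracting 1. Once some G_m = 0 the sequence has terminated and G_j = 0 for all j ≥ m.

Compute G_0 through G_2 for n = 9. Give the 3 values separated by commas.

9, 15, 17

[0] 9 ≡ 3^2 (base 3). Lift 4: 16. −1: 15.
[1] 15 ≡ 3·4 + 3 (base 4). Lift 5: 18. −1: 17.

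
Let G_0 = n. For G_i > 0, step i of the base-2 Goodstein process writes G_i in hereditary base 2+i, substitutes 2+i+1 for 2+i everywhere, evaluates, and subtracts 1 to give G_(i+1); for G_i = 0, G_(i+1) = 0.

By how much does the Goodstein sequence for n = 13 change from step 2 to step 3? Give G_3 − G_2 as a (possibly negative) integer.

14813

(0) 13|_2 = 2^(2 + 1) + 2^2 + 1 ↦ 3^(3 + 1) + 3^3 + 1|_3 = 109 ⇒ 108
(1) 108|_3 = 3^(3 + 1) + 3^3 ↦ 4^(4 + 1) + 4^4|_4 = 1280 ⇒ 1279
(2) 1279|_4 = 4^(4 + 1) + 3·4^3 + 3·4^2 + 3·4 + 3 ↦ 5^(5 + 1) + 3·5^3 + 3·5^2 + 3·5 + 3|_5 = 16093 ⇒ 16092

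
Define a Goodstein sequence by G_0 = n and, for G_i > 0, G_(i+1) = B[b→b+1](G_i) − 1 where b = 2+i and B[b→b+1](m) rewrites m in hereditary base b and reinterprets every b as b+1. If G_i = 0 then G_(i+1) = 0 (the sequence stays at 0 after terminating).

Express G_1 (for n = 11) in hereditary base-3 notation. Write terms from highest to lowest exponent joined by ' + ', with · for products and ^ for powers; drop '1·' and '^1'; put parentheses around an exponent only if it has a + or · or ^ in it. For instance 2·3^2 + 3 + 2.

11 —HB2→ 2^(2 + 1) + 2 + 1 —bump→ 3^(3 + 1) + 3 + 1 = 85 —(−1)→ 84
84 —HB3→ 3^(3 + 1) + 3 —bump→ 4^(4 + 1) + 4 = 1028 —(−1)→ 1027

3^(3 + 1) + 3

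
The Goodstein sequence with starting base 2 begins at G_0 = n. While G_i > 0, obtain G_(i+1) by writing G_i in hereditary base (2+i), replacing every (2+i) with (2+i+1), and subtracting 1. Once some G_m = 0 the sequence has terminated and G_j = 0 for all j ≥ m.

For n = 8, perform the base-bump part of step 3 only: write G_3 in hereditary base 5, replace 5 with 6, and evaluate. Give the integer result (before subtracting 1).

G_0=8  [base 2] 2^(2 + 1)  →[2↦3]→  3^(3 + 1) = 81  −1 ⇒ G_1=80
G_1=80  [base 3] 2·3^3 + 2·3^2 + 2·3 + 2  →[3↦4]→  2·4^4 + 2·4^2 + 2·4 + 2 = 554  −1 ⇒ G_2=553
G_2=553  [base 4] 2·4^4 + 2·4^2 + 2·4 + 1  →[4↦5]→  2·5^5 + 2·5^2 + 2·5 + 1 = 6311  −1 ⇒ G_3=6310
G_3=6310  [base 5] 2·5^5 + 2·5^2 + 2·5  →[5↦6]→  2·6^6 + 2·6^2 + 2·6 = 93396  −1 ⇒ G_4=93395

93396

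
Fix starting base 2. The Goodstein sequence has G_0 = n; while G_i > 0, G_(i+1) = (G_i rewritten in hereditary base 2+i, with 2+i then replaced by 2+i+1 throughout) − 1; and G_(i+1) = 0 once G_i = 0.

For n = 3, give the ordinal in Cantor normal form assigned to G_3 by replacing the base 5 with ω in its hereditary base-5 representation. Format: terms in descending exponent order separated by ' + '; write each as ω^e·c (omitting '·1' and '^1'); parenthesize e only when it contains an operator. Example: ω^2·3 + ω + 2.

[0] 3 ≡ 2 + 1 (base 2). Lift 3: 4. −1: 3.
[1] 3 ≡ 3 (base 3). Lift 4: 4. −1: 3.
[2] 3 ≡ 3 (base 4). Lift 5: 3. −1: 2.
[3] 2 ≡ 2 (base 5). Lift 6: 2. −1: 1.

2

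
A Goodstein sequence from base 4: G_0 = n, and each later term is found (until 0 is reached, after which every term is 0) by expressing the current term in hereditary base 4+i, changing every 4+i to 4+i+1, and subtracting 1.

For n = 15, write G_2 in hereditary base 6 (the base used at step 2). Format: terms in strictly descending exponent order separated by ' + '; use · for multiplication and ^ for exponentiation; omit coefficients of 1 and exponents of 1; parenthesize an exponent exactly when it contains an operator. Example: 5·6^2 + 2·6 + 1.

3·6 + 1

15 —HB4→ 3·4 + 3 —bump→ 3·5 + 3 = 18 —(−1)→ 17
17 —HB5→ 3·5 + 2 —bump→ 3·6 + 2 = 20 —(−1)→ 19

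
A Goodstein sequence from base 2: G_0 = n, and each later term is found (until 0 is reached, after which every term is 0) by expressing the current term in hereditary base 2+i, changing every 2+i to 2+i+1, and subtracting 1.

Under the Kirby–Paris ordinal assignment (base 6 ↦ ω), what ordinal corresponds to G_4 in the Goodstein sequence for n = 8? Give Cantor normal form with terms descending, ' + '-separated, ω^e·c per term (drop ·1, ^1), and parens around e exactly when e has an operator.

[0] 8 ≡ 2^(2 + 1) (base 2). Lift 3: 81. −1: 80.
[1] 80 ≡ 2·3^3 + 2·3^2 + 2·3 + 2 (base 3). Lift 4: 554. −1: 553.
[2] 553 ≡ 2·4^4 + 2·4^2 + 2·4 + 1 (base 4). Lift 5: 6311. −1: 6310.
[3] 6310 ≡ 2·5^5 + 2·5^2 + 2·5 (base 5). Lift 6: 93396. −1: 93395.
[4] 93395 ≡ 2·6^6 + 2·6^2 + 6 + 5 (base 6). Lift 7: 1647196. −1: 1647195.

ω^ω·2 + ω^2·2 + ω + 5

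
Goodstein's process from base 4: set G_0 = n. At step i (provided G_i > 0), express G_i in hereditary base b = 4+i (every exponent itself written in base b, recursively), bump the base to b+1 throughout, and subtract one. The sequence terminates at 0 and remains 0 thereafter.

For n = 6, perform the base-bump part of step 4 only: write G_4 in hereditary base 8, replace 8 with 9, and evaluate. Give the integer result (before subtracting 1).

5

[0] 6 ≡ 4 + 2 (base 4). Lift 5: 7. −1: 6.
[1] 6 ≡ 5 + 1 (base 5). Lift 6: 7. −1: 6.
[2] 6 ≡ 6 (base 6). Lift 7: 7. −1: 6.
[3] 6 ≡ 6 (base 7). Lift 8: 6. −1: 5.
[4] 5 ≡ 5 (base 8). Lift 9: 5. −1: 4.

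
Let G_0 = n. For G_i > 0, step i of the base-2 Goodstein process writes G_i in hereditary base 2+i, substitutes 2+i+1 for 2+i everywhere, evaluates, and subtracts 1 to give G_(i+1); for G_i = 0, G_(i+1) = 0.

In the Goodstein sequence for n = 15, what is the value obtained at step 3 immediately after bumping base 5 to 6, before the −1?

326594

base 2: 15 = 2^(2 + 1) + 2^2 + 2 + 1; at 3: 3^(3 + 1) + 3^3 + 3 + 1 = 112; next = 111
base 3: 111 = 3^(3 + 1) + 3^3 + 3; at 4: 4^(4 + 1) + 4^4 + 4 = 1284; next = 1283
base 4: 1283 = 4^(4 + 1) + 4^4 + 3; at 5: 5^(5 + 1) + 5^5 + 3 = 18753; next = 18752
base 5: 18752 = 5^(5 + 1) + 5^5 + 2; at 6: 6^(6 + 1) + 6^6 + 2 = 326594; next = 326593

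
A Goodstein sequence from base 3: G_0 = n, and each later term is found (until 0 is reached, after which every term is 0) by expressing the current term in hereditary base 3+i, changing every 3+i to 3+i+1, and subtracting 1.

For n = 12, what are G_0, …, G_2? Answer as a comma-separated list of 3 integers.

12 —HB3→ 3^2 + 3 —bump→ 4^2 + 4 = 20 —(−1)→ 19
19 —HB4→ 4^2 + 3 —bump→ 5^2 + 3 = 28 —(−1)→ 27

12, 19, 27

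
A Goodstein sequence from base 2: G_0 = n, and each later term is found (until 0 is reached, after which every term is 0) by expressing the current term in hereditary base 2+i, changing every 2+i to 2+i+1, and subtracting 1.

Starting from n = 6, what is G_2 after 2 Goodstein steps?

257

G_0 = 6. HB_2(6) = 2^2 + 2. Bump = 30. G_1 = 29.
G_1 = 29. HB_3(29) = 3^3 + 2. Bump = 258. G_2 = 257.
G_2 = 257. HB_4(257) = 4^4 + 1. Bump = 3126. G_3 = 3125.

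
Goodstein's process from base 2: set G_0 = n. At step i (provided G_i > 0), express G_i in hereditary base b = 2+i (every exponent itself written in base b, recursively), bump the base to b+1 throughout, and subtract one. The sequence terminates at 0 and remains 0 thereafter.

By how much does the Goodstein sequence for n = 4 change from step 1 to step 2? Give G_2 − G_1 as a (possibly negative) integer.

15

(0) 4|_2 = 2^2 ↦ 3^3|_3 = 27 ⇒ 26
(1) 26|_3 = 2·3^2 + 2·3 + 2 ↦ 2·4^2 + 2·4 + 2|_4 = 42 ⇒ 41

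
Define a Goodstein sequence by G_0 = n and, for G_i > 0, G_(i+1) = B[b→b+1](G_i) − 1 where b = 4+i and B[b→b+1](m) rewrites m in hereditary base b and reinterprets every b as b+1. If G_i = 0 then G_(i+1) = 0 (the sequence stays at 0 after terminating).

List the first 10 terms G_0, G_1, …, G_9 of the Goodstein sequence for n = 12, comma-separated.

12, 14, 15, 16, 17, 18, 19, 19, 19, 19

i=0: 12 = 3·4 (b=4); 4→5: 3·5 = 15; 15−1 = 14
i=1: 14 = 2·5 + 4 (b=5); 5→6: 2·6 + 4 = 16; 16−1 = 15
i=2: 15 = 2·6 + 3 (b=6); 6→7: 2·7 + 3 = 17; 17−1 = 16
i=3: 16 = 2·7 + 2 (b=7); 7→8: 2·8 + 2 = 18; 18−1 = 17
i=4: 17 = 2·8 + 1 (b=8); 8→9: 2·9 + 1 = 19; 19−1 = 18
i=5: 18 = 2·9 (b=9); 9→10: 2·10 = 20; 20−1 = 19
i=6: 19 = 10 + 9 (b=10); 10→11: 11 + 9 = 20; 20−1 = 19
i=7: 19 = 11 + 8 (b=11); 11→12: 12 + 8 = 20; 20−1 = 19
i=8: 19 = 12 + 7 (b=12); 12→13: 13 + 7 = 20; 20−1 = 19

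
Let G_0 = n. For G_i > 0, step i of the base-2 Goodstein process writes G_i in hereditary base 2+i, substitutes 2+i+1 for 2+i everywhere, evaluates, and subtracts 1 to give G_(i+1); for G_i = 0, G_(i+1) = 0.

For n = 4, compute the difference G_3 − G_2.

G_0 = 4. HB_2(4) = 2^2. Bump = 27. G_1 = 26.
G_1 = 26. HB_3(26) = 2·3^2 + 2·3 + 2. Bump = 42. G_2 = 41.
G_2 = 41. HB_4(41) = 2·4^2 + 2·4 + 1. Bump = 61. G_3 = 60.

19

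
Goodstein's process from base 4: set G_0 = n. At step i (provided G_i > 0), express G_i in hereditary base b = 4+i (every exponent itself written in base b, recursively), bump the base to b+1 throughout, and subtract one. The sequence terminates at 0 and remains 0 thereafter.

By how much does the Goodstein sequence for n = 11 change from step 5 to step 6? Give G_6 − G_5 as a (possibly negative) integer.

step 0: 11 = 2·4 + 3; sub 5 for 4: 2·5 + 3; = 13; G_1 = 13−1 = 12
step 1: 12 = 2·5 + 2; sub 6 for 5: 2·6 + 2; = 14; G_2 = 14−1 = 13
step 2: 13 = 2·6 + 1; sub 7 for 6: 2·7 + 1; = 15; G_3 = 15−1 = 14
step 3: 14 = 2·7; sub 8 for 7: 2·8; = 16; G_4 = 16−1 = 15
step 4: 15 = 8 + 7; sub 9 for 8: 9 + 7; = 16; G_5 = 16−1 = 15
step 5: 15 = 9 + 6; sub 10 for 9: 10 + 6; = 16; G_6 = 16−1 = 15

0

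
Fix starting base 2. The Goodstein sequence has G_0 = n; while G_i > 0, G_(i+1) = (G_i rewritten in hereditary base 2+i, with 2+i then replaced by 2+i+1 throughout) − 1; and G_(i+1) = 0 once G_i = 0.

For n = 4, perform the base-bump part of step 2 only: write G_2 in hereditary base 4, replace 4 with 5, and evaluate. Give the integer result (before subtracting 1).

step 0: 4 = 2^2; sub 3 for 2: 3^3; = 27; G_1 = 27−1 = 26
step 1: 26 = 2·3^2 + 2·3 + 2; sub 4 for 3: 2·4^2 + 2·4 + 2; = 42; G_2 = 42−1 = 41
step 2: 41 = 2·4^2 + 2·4 + 1; sub 5 for 4: 2·5^2 + 2·5 + 1; = 61; G_3 = 61−1 = 60

61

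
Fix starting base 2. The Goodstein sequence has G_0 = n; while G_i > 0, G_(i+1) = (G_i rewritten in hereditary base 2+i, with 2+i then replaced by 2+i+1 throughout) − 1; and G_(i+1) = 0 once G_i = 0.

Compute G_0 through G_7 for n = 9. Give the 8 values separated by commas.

G_0 = 9. HB_2(9) = 2^(2 + 1) + 1. Bump = 82. G_1 = 81.
G_1 = 81. HB_3(81) = 3^(3 + 1). Bump = 1024. G_2 = 1023.
G_2 = 1023. HB_4(1023) = 3·4^4 + 3·4^3 + 3·4^2 + 3·4 + 3. Bump = 9843. G_3 = 9842.
G_3 = 9842. HB_5(9842) = 3·5^5 + 3·5^3 + 3·5^2 + 3·5 + 2. Bump = 140744. G_4 = 140743.
G_4 = 140743. HB_6(140743) = 3·6^6 + 3·6^3 + 3·6^2 + 3·6 + 1. Bump = 2471827. G_5 = 2471826.
G_5 = 2471826. HB_7(2471826) = 3·7^7 + 3·7^3 + 3·7^2 + 3·7. Bump = 50333400. G_6 = 50333399.
G_6 = 50333399. HB_8(50333399) = 3·8^8 + 3·8^3 + 3·8^2 + 2·8 + 7. Bump = 1162263922. G_7 = 1162263921.

9, 81, 1023, 9842, 140743, 2471826, 50333399, 1162263921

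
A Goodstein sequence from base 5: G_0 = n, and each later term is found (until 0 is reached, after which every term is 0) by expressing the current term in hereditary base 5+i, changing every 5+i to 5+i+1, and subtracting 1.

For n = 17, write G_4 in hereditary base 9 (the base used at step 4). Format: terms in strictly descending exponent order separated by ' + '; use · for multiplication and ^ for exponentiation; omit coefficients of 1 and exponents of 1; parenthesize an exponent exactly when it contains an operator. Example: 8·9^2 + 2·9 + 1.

G_0 = 17. HB_5(17) = 3·5 + 2. Bump = 20. G_1 = 19.
G_1 = 19. HB_6(19) = 3·6 + 1. Bump = 22. G_2 = 21.
G_2 = 21. HB_7(21) = 3·7. Bump = 24. G_3 = 23.
G_3 = 23. HB_8(23) = 2·8 + 7. Bump = 25. G_4 = 24.
G_4 = 24. HB_9(24) = 2·9 + 6. Bump = 26. G_5 = 25.

2·9 + 6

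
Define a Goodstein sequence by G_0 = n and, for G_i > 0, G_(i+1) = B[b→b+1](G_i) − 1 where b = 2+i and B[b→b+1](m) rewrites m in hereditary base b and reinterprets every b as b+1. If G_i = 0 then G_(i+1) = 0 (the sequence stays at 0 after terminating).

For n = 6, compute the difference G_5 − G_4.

base 2: 6 = 2^2 + 2; at 3: 3^3 + 3 = 30; next = 29
base 3: 29 = 3^3 + 2; at 4: 4^4 + 2 = 258; next = 257
base 4: 257 = 4^4 + 1; at 5: 5^5 + 1 = 3126; next = 3125
base 5: 3125 = 5^5; at 6: 6^6 = 46656; next = 46655
base 6: 46655 = 5·6^5 + 5·6^4 + 5·6^3 + 5·6^2 + 5·6 + 5; at 7: 5·7^5 + 5·7^4 + 5·7^3 + 5·7^2 + 5·7 + 5 = 98040; next = 98039

51384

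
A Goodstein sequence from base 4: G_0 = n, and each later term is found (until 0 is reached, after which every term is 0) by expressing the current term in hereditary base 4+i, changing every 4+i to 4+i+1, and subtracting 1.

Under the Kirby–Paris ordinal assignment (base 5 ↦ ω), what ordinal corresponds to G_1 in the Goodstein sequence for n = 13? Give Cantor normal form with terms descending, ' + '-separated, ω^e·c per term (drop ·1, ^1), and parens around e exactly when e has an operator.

(0) 13|_4 = 3·4 + 1 ↦ 3·5 + 1|_5 = 16 ⇒ 15
(1) 15|_5 = 3·5 ↦ 3·6|_6 = 18 ⇒ 17

ω·3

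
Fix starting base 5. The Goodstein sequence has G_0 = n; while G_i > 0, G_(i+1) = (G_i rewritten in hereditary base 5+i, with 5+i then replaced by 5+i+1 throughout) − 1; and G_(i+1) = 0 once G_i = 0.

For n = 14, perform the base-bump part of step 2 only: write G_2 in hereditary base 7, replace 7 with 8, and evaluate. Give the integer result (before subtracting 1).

i=0: 14 = 2·5 + 4 (b=5); 5→6: 2·6 + 4 = 16; 16−1 = 15
i=1: 15 = 2·6 + 3 (b=6); 6→7: 2·7 + 3 = 17; 17−1 = 16

18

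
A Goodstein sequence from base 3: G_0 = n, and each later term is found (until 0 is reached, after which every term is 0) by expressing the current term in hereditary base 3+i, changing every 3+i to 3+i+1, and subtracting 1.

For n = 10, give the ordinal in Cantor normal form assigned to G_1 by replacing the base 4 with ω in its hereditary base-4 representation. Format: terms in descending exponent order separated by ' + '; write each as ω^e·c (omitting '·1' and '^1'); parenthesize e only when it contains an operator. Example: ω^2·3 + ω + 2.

ω^2

i=0: 10 = 3^2 + 1 (b=3); 3→4: 4^2 + 1 = 17; 17−1 = 16
i=1: 16 = 4^2 (b=4); 4→5: 5^2 = 25; 25−1 = 24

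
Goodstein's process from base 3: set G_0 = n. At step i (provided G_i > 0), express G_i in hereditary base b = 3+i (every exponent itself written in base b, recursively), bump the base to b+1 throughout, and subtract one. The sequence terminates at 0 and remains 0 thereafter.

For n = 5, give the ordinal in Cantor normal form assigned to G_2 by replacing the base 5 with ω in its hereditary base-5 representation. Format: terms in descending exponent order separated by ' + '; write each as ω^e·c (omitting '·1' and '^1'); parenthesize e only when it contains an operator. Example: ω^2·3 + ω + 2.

(0) 5|_3 = 3 + 2 ↦ 4 + 2|_4 = 6 ⇒ 5
(1) 5|_4 = 4 + 1 ↦ 5 + 1|_5 = 6 ⇒ 5
(2) 5|_5 = 5 ↦ 6|_6 = 6 ⇒ 5

ω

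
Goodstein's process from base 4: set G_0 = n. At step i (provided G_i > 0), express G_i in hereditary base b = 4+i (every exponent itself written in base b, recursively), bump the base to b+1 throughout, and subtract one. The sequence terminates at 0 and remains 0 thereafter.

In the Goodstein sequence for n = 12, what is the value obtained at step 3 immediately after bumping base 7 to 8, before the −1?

18

(0) 12|_4 = 3·4 ↦ 3·5|_5 = 15 ⇒ 14
(1) 14|_5 = 2·5 + 4 ↦ 2·6 + 4|_6 = 16 ⇒ 15
(2) 15|_6 = 2·6 + 3 ↦ 2·7 + 3|_7 = 17 ⇒ 16
(3) 16|_7 = 2·7 + 2 ↦ 2·8 + 2|_8 = 18 ⇒ 17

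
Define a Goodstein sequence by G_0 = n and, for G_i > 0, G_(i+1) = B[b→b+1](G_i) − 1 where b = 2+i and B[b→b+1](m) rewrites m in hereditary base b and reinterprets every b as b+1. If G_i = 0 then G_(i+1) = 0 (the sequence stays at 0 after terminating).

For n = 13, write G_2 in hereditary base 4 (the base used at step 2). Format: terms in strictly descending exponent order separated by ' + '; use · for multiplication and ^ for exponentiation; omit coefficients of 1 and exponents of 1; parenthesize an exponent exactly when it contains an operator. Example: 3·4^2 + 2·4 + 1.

4^(4 + 1) + 3·4^3 + 3·4^2 + 3·4 + 3

i=0: 13 = 2^(2 + 1) + 2^2 + 1 (b=2); 2→3: 3^(3 + 1) + 3^3 + 1 = 109; 109−1 = 108
i=1: 108 = 3^(3 + 1) + 3^3 (b=3); 3→4: 4^(4 + 1) + 4^4 = 1280; 1280−1 = 1279
i=2: 1279 = 4^(4 + 1) + 3·4^3 + 3·4^2 + 3·4 + 3 (b=4); 4→5: 5^(5 + 1) + 3·5^3 + 3·5^2 + 3·5 + 3 = 16093; 16093−1 = 16092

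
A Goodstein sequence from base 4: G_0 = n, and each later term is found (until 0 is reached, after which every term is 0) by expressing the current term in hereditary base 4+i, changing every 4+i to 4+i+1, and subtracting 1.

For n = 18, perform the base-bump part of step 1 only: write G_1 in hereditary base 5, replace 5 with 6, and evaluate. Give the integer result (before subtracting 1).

base 4: 18 = 4^2 + 2; at 5: 5^2 + 2 = 27; next = 26
base 5: 26 = 5^2 + 1; at 6: 6^2 + 1 = 37; next = 36

37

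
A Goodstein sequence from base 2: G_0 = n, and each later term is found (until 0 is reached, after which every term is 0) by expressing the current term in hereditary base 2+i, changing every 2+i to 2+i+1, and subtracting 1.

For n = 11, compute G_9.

1997331745490

[0] 11 ≡ 2^(2 + 1) + 2 + 1 (base 2). Lift 3: 85. −1: 84.
[1] 84 ≡ 3^(3 + 1) + 3 (base 3). Lift 4: 1028. −1: 1027.
[2] 1027 ≡ 4^(4 + 1) + 3 (base 4). Lift 5: 15628. −1: 15627.
[3] 15627 ≡ 5^(5 + 1) + 2 (base 5). Lift 6: 279938. −1: 279937.
[4] 279937 ≡ 6^(6 + 1) + 1 (base 6). Lift 7: 5764802. −1: 5764801.
[5] 5764801 ≡ 7^(7 + 1) (base 7). Lift 8: 134217728. −1: 134217727.
[6] 134217727 ≡ 7·8^8 + 7·8^7 + 7·8^6 + 7·8^5 + 7·8^4 + 7·8^3 + 7·8^2 + 7·8 + 7 (base 8). Lift 9: 2749609303. −1: 2749609302.
[7] 2749609302 ≡ 7·9^9 + 7·9^7 + 7·9^6 + 7·9^5 + 7·9^4 + 7·9^3 + 7·9^2 + 7·9 + 6 (base 9). Lift 10: 70077777776. −1: 70077777775.
[8] 70077777775 ≡ 7·10^10 + 7·10^7 + 7·10^6 + 7·10^5 + 7·10^4 + 7·10^3 + 7·10^2 + 7·10 + 5 (base 10). Lift 11: 1997331745491. −1: 1997331745490.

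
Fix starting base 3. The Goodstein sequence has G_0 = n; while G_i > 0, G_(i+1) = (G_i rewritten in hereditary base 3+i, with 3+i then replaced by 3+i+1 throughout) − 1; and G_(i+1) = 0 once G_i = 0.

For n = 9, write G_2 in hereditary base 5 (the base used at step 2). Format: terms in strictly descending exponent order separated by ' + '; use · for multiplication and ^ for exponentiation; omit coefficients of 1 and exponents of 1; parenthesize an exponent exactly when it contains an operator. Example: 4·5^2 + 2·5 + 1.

G_0 = 9. HB_3(9) = 3^2. Bump = 16. G_1 = 15.
G_1 = 15. HB_4(15) = 3·4 + 3. Bump = 18. G_2 = 17.

3·5 + 2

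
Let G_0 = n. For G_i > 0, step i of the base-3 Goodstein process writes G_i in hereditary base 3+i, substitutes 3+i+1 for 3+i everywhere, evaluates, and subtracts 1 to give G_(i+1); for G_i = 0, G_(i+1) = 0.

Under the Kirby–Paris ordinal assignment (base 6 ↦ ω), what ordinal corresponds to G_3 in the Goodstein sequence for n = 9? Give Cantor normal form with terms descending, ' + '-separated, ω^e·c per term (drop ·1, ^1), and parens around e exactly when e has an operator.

(0) 9|_3 = 3^2 ↦ 4^2|_4 = 16 ⇒ 15
(1) 15|_4 = 3·4 + 3 ↦ 3·5 + 3|_5 = 18 ⇒ 17
(2) 17|_5 = 3·5 + 2 ↦ 3·6 + 2|_6 = 20 ⇒ 19
(3) 19|_6 = 3·6 + 1 ↦ 3·7 + 1|_7 = 22 ⇒ 21

ω·3 + 1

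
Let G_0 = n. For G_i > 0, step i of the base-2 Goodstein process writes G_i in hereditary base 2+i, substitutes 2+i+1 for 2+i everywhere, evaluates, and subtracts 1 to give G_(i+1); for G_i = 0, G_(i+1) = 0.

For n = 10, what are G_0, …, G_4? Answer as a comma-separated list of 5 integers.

step 0: 10 = 2^(2 + 1) + 2; sub 3 for 2: 3^(3 + 1) + 3; = 84; G_1 = 84−1 = 83
step 1: 83 = 3^(3 + 1) + 2; sub 4 for 3: 4^(4 + 1) + 2; = 1026; G_2 = 1026−1 = 1025
step 2: 1025 = 4^(4 + 1) + 1; sub 5 for 4: 5^(5 + 1) + 1; = 15626; G_3 = 15626−1 = 15625
step 3: 15625 = 5^(5 + 1); sub 6 for 5: 6^(6 + 1); = 279936; G_4 = 279936−1 = 279935

10, 83, 1025, 15625, 279935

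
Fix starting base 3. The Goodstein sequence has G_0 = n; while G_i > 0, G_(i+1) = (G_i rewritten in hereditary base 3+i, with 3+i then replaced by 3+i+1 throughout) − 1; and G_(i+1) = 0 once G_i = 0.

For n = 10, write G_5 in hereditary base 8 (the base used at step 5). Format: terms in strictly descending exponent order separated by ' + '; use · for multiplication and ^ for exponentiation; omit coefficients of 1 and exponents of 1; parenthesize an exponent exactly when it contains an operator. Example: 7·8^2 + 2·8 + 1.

base 3: 10 = 3^2 + 1; at 4: 4^2 + 1 = 17; next = 16
base 4: 16 = 4^2; at 5: 5^2 = 25; next = 24
base 5: 24 = 4·5 + 4; at 6: 4·6 + 4 = 28; next = 27
base 6: 27 = 4·6 + 3; at 7: 4·7 + 3 = 31; next = 30
base 7: 30 = 4·7 + 2; at 8: 4·8 + 2 = 34; next = 33
base 8: 33 = 4·8 + 1; at 9: 4·9 + 1 = 37; next = 36

4·8 + 1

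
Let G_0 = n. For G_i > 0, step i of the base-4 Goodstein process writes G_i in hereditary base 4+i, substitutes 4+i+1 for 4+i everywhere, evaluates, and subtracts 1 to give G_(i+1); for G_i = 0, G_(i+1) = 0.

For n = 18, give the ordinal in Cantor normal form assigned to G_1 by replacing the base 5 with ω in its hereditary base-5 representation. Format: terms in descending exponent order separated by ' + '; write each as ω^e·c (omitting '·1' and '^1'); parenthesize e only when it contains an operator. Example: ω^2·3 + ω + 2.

step 0: 18 = 4^2 + 2; sub 5 for 4: 5^2 + 2; = 27; G_1 = 27−1 = 26
step 1: 26 = 5^2 + 1; sub 6 for 5: 6^2 + 1; = 37; G_2 = 37−1 = 36

ω^2 + 1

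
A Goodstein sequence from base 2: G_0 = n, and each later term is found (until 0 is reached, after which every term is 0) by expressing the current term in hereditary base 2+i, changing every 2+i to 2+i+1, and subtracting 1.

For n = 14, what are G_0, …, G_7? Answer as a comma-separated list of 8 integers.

(0) 14|_2 = 2^(2 + 1) + 2^2 + 2 ↦ 3^(3 + 1) + 3^3 + 3|_3 = 111 ⇒ 110
(1) 110|_3 = 3^(3 + 1) + 3^3 + 2 ↦ 4^(4 + 1) + 4^4 + 2|_4 = 1282 ⇒ 1281
(2) 1281|_4 = 4^(4 + 1) + 4^4 + 1 ↦ 5^(5 + 1) + 5^5 + 1|_5 = 18751 ⇒ 18750
(3) 18750|_5 = 5^(5 + 1) + 5^5 ↦ 6^(6 + 1) + 6^6|_6 = 326592 ⇒ 326591
(4) 326591|_6 = 6^(6 + 1) + 5·6^5 + 5·6^4 + 5·6^3 + 5·6^2 + 5·6 + 5 ↦ 7^(7 + 1) + 5·7^5 + 5·7^4 + 5·7^3 + 5·7^2 + 5·7 + 5|_7 = 5862841 ⇒ 5862840
(5) 5862840|_7 = 7^(7 + 1) + 5·7^5 + 5·7^4 + 5·7^3 + 5·7^2 + 5·7 + 4 ↦ 8^(8 + 1) + 5·8^5 + 5·8^4 + 5·8^3 + 5·8^2 + 5·8 + 4|_8 = 134404972 ⇒ 134404971
(6) 134404971|_8 = 8^(8 + 1) + 5·8^5 + 5·8^4 + 5·8^3 + 5·8^2 + 5·8 + 3 ↦ 9^(9 + 1) + 5·9^5 + 5·9^4 + 5·9^3 + 5·9^2 + 5·9 + 3|_9 = 3487116549 ⇒ 3487116548

14, 110, 1281, 18750, 326591, 5862840, 134404971, 3487116548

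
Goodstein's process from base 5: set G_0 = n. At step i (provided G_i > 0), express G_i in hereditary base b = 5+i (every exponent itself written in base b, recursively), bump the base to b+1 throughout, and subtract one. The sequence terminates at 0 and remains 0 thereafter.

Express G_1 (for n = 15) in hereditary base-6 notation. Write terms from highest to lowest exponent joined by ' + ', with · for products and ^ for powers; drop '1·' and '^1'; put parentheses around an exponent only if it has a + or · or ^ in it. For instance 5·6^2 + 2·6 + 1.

[0] 15 ≡ 3·5 (base 5). Lift 6: 18. −1: 17.
[1] 17 ≡ 2·6 + 5 (base 6). Lift 7: 19. −1: 18.

2·6 + 5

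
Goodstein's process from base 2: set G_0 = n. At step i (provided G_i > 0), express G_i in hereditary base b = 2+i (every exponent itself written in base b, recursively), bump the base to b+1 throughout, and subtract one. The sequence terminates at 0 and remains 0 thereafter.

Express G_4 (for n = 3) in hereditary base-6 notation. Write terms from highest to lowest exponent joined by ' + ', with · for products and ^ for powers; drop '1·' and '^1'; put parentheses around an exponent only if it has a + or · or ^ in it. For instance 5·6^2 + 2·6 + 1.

1

i=0: 3 = 2 + 1 (b=2); 2→3: 3 + 1 = 4; 4−1 = 3
i=1: 3 = 3 (b=3); 3→4: 4 = 4; 4−1 = 3
i=2: 3 = 3 (b=4); 4→5: 3 = 3; 3−1 = 2
i=3: 2 = 2 (b=5); 5→6: 2 = 2; 2−1 = 1
i=4: 1 = 1 (b=6); 6→7: 1 = 1; 1−1 = 0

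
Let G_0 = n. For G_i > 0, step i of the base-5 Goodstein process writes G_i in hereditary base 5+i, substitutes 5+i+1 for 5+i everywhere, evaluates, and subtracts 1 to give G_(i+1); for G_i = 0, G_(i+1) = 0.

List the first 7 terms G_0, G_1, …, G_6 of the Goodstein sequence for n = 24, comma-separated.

i=0: 24 = 4·5 + 4 (b=5); 5→6: 4·6 + 4 = 28; 28−1 = 27
i=1: 27 = 4·6 + 3 (b=6); 6→7: 4·7 + 3 = 31; 31−1 = 30
i=2: 30 = 4·7 + 2 (b=7); 7→8: 4·8 + 2 = 34; 34−1 = 33
i=3: 33 = 4·8 + 1 (b=8); 8→9: 4·9 + 1 = 37; 37−1 = 36
i=4: 36 = 4·9 (b=9); 9→10: 4·10 = 40; 40−1 = 39
i=5: 39 = 3·10 + 9 (b=10); 10→11: 3·11 + 9 = 42; 42−1 = 41

24, 27, 30, 33, 36, 39, 41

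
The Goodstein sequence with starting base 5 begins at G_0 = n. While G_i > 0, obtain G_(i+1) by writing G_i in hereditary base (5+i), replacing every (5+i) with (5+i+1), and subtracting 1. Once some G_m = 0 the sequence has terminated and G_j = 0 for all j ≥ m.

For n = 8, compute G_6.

6

[0] 8 ≡ 5 + 3 (base 5). Lift 6: 9. −1: 8.
[1] 8 ≡ 6 + 2 (base 6). Lift 7: 9. −1: 8.
[2] 8 ≡ 7 + 1 (base 7). Lift 8: 9. −1: 8.
[3] 8 ≡ 8 (base 8). Lift 9: 9. −1: 8.
[4] 8 ≡ 8 (base 9). Lift 10: 8. −1: 7.
[5] 7 ≡ 7 (base 10). Lift 11: 7. −1: 6.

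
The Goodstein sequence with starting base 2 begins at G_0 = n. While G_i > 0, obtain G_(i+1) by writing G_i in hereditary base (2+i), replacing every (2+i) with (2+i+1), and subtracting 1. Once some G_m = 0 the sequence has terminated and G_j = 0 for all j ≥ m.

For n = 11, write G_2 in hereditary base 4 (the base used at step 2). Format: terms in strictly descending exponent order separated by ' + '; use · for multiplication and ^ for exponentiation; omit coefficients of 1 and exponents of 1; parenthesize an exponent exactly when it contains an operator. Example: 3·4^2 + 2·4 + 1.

4^(4 + 1) + 3

base 2: 11 = 2^(2 + 1) + 2 + 1; at 3: 3^(3 + 1) + 3 + 1 = 85; next = 84
base 3: 84 = 3^(3 + 1) + 3; at 4: 4^(4 + 1) + 4 = 1028; next = 1027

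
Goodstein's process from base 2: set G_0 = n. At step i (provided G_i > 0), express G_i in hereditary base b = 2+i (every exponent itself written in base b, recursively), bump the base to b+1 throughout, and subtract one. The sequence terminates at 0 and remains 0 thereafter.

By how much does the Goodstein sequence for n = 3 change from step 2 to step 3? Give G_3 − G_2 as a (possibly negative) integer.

-1

[0] 3 ≡ 2 + 1 (base 2). Lift 3: 4. −1: 3.
[1] 3 ≡ 3 (base 3). Lift 4: 4. −1: 3.
[2] 3 ≡ 3 (base 4). Lift 5: 3. −1: 2.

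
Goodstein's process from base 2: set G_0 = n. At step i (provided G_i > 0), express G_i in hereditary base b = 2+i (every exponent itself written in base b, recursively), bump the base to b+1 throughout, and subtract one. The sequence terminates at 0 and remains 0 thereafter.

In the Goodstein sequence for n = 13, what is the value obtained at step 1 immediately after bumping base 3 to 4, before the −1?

1280

i=0: 13 = 2^(2 + 1) + 2^2 + 1 (b=2); 2→3: 3^(3 + 1) + 3^3 + 1 = 109; 109−1 = 108
i=1: 108 = 3^(3 + 1) + 3^3 (b=3); 3→4: 4^(4 + 1) + 4^4 = 1280; 1280−1 = 1279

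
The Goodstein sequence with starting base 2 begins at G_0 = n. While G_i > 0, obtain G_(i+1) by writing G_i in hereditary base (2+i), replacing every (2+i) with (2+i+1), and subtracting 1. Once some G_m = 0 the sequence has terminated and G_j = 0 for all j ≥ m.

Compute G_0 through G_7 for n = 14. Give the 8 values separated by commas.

14, 110, 1281, 18750, 326591, 5862840, 134404971, 3487116548

base 2: 14 = 2^(2 + 1) + 2^2 + 2; at 3: 3^(3 + 1) + 3^3 + 3 = 111; next = 110
base 3: 110 = 3^(3 + 1) + 3^3 + 2; at 4: 4^(4 + 1) + 4^4 + 2 = 1282; next = 1281
base 4: 1281 = 4^(4 + 1) + 4^4 + 1; at 5: 5^(5 + 1) + 5^5 + 1 = 18751; next = 18750
base 5: 18750 = 5^(5 + 1) + 5^5; at 6: 6^(6 + 1) + 6^6 = 326592; next = 326591
base 6: 326591 = 6^(6 + 1) + 5·6^5 + 5·6^4 + 5·6^3 + 5·6^2 + 5·6 + 5; at 7: 7^(7 + 1) + 5·7^5 + 5·7^4 + 5·7^3 + 5·7^2 + 5·7 + 5 = 5862841; next = 5862840
base 7: 5862840 = 7^(7 + 1) + 5·7^5 + 5·7^4 + 5·7^3 + 5·7^2 + 5·7 + 4; at 8: 8^(8 + 1) + 5·8^5 + 5·8^4 + 5·8^3 + 5·8^2 + 5·8 + 4 = 134404972; next = 134404971
base 8: 134404971 = 8^(8 + 1) + 5·8^5 + 5·8^4 + 5·8^3 + 5·8^2 + 5·8 + 3; at 9: 9^(9 + 1) + 5·9^5 + 5·9^4 + 5·9^3 + 5·9^2 + 5·9 + 3 = 3487116549; next = 3487116548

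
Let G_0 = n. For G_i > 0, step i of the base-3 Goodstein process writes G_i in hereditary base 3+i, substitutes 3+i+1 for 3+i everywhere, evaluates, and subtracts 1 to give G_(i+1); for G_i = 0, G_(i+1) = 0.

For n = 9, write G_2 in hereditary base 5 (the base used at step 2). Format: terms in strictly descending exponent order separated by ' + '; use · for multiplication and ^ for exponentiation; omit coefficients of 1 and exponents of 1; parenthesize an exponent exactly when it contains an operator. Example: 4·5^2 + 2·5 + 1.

(0) 9|_3 = 3^2 ↦ 4^2|_4 = 16 ⇒ 15
(1) 15|_4 = 3·4 + 3 ↦ 3·5 + 3|_5 = 18 ⇒ 17
(2) 17|_5 = 3·5 + 2 ↦ 3·6 + 2|_6 = 20 ⇒ 19

3·5 + 2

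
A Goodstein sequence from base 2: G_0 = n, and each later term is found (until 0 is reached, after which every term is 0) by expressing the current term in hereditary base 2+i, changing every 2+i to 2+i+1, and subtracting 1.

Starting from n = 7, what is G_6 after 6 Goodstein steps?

i=0: 7 = 2^2 + 2 + 1 (b=2); 2→3: 3^3 + 3 + 1 = 31; 31−1 = 30
i=1: 30 = 3^3 + 3 (b=3); 3→4: 4^4 + 4 = 260; 260−1 = 259
i=2: 259 = 4^4 + 3 (b=4); 4→5: 5^5 + 3 = 3128; 3128−1 = 3127
i=3: 3127 = 5^5 + 2 (b=5); 5→6: 6^6 + 2 = 46658; 46658−1 = 46657
i=4: 46657 = 6^6 + 1 (b=6); 6→7: 7^7 + 1 = 823544; 823544−1 = 823543
i=5: 823543 = 7^7 (b=7); 7→8: 8^8 = 16777216; 16777216−1 = 16777215
i=6: 16777215 = 7·8^7 + 7·8^6 + 7·8^5 + 7·8^4 + 7·8^3 + 7·8^2 + 7·8 + 7 (b=8); 8→9: 7·9^7 + 7·9^6 + 7·9^5 + 7·9^4 + 7·9^3 + 7·9^2 + 7·9 + 7 = 37665880; 37665880−1 = 37665879

16777215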